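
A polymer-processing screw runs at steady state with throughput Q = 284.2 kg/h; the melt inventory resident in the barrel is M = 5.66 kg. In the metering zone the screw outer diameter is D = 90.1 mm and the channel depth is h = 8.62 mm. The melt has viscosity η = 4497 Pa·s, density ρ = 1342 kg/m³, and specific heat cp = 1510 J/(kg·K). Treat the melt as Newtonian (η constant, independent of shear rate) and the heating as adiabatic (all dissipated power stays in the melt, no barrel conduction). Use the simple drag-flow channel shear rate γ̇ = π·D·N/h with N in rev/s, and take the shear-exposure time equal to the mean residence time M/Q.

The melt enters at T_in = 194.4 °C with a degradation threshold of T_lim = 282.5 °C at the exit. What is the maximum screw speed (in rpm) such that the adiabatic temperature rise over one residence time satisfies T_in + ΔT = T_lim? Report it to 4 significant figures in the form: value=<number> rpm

Throughput in SI: Q_s = 284.2 kg/h ÷ 3600 s/h = 0.0789444 kg/s
t_res = M / Q_s = 5.66 ÷ 0.0789444 = 71.696 s
Geometry in SI: D = 90.1 mm → 0.0901 m, h = 8.62 mm → 0.00862 m
ΔT_a = T_lim − T_in = 282.5 − 194.4 = 88.1 K
Invert ΔT = ηγ̇²t_res/(ρcp) for γ̇: γ̇_max² = ΔT_a ρ cp / (η t_res) = 88.1·1342·1510 / (4497·71.696) = 553.717 s⁻²
Take the square root: γ̇_max = √(553.717) = 23.5312 s⁻¹
Solve γ̇ = πDN/h for N: N_max = γ̇_max·h/(π·D) = 23.5312 × 0.00862 / (π × 0.0901) = 0.716599 rev/s = 42.996 rpm

value=43.00 rpm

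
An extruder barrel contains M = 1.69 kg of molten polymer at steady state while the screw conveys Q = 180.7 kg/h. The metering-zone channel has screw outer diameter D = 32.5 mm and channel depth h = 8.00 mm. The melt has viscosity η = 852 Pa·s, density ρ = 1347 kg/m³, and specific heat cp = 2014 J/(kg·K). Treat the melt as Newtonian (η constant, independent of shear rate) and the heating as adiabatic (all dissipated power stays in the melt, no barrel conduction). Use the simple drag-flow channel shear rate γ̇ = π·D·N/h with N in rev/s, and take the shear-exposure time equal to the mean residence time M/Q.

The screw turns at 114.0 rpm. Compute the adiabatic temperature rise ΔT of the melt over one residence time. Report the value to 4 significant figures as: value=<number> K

value=6.218 K

Convert throughput: Q = 180.7 kg/h = 180.7/3600 = 0.0501944 kg/s
t_res = M / Q_s = 1.69 / 0.0501944 = 33.6691 s
D = 32.5 mm = 0.0325 m;  h = 8.00 mm = 0.008 m;  N = 114.0 rpm / 60 = 1.9 rev/s
γ̇ = π D N / h = (π)(0.0325)(1.9) / 0.008 = 24.2492 s⁻¹
Adiabatic rise: ΔT = η γ̇² t_res / (ρ cp) = 852·(24.2492)²·33.6691 / (1347·2014) = 6.21781 K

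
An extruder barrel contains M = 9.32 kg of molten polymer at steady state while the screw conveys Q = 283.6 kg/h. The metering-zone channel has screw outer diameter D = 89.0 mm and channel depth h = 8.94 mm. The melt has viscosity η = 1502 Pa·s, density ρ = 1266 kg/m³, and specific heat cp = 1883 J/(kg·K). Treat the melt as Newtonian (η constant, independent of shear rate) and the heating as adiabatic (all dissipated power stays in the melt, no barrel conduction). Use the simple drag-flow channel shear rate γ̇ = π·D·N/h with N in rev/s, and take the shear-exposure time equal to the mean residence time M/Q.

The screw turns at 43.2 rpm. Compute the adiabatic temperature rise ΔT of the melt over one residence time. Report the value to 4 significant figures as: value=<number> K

value=37.80 K

Throughput in SI: Q_s = 283.6 kg/h ÷ 3600 s/h = 0.0787778 kg/s
t_res = M / Q_s = 9.32 ÷ 0.0787778 = 118.307 s
Convert to SI: D = 0.089 m, h = 0.00894 m, N = 43.2/60 = 0.72 rev/s
γ̇ = π D N / h = (π)(0.089)(0.72) / 0.00894 = 22.5183 s⁻¹
Adiabatic rise: ΔT = η γ̇² t_res / (ρ cp) = 1502·(22.5183)²·118.307 / (1266·1883) = 37.7979 K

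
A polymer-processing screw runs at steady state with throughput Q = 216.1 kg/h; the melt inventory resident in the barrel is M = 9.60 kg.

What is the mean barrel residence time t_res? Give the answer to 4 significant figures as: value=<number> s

value=159.9 s

Throughput in SI: Q_s = 216.1 kg/h ÷ 3600 s/h = 0.0600278 kg/s
t_res = M / Q_s = 9.60 / 0.0600278 = 159.926 s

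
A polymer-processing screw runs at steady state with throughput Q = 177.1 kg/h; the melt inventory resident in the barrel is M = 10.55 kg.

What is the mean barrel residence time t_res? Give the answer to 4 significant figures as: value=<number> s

value=214.5 s

Throughput in SI: Q_s = 177.1 kg/h ÷ 3600 s/h = 0.0491944 kg/s
t_res = M / Q_s = 10.55 ÷ 0.0491944 = 214.455 s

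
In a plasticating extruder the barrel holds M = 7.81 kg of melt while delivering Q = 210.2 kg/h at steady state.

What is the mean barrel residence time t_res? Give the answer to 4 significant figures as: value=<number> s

Q_s = Q / 3600 = 210.2 / 3600 = 0.0583889 kg/s
t_res = M / Q_s = 7.81 ÷ 0.0583889 = 133.758 s

value=133.8 s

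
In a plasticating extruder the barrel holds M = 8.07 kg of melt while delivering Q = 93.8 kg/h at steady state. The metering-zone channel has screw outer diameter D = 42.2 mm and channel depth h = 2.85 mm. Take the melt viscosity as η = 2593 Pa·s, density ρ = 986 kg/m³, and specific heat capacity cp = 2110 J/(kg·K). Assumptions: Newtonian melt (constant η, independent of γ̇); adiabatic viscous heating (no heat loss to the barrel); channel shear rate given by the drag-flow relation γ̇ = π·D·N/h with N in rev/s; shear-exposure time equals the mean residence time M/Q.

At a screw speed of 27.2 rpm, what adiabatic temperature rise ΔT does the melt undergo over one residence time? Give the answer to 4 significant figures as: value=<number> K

Convert throughput: Q = 93.8 kg/h = 93.8/3600 = 0.0260556 kg/s
Mean residence time: t_res = M/Q_s = 8.07 kg / 0.0260556 kg/s = 309.723 s
D = 42.2 mm = 0.0422 m;  h = 2.85 mm = 0.00285 m;  N = 27.2 rpm / 60 = 0.453333 rev/s
γ̇ = π·D·N / h = π · 0.0422 · 0.453333 / 0.00285 = 21.088 s⁻¹
ΔT = η·γ̇²·t_res/(ρ·cp) = [2593 × 21.088² × 309.723] / [986 × 2110] = 171.667 K

value=171.7 K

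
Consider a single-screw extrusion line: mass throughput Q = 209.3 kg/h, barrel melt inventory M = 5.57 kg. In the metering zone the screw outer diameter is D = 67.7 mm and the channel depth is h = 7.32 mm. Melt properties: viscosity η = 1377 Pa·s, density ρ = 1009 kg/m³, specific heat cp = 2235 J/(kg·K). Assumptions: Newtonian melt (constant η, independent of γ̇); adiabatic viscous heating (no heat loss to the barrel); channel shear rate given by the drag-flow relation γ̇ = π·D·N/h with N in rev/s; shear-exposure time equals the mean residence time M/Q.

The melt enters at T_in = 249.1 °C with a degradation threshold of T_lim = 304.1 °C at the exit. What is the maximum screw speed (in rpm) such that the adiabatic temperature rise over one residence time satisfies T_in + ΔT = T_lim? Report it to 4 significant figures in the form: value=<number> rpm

Q_s = Q / 3600 = 209.3 / 3600 = 0.0581389 kg/s
t_res = M / Q_s = 5.57 / 0.0581389 = 95.8051 s
Convert to metres: D = 0.0677 m, h = 0.00732 m
Allowable rise: ΔT_a = T_lim − T_in = 304.1 − 249.1 = 55 K
γ̇_max² = ΔT_a·ρ·cp / (η·t_res) = [55 × 1009 × 2235] / [1377 × 95.8051] = 940.176 s⁻²
Take the square root: γ̇_max = √(940.176) = 30.6623 s⁻¹
N_max = γ̇_max·h / (π·D) = 30.6623 · 0.00732 / (π · 0.0677) = 1.0553 rev/s = 63.3182 rpm

value=63.32 rpm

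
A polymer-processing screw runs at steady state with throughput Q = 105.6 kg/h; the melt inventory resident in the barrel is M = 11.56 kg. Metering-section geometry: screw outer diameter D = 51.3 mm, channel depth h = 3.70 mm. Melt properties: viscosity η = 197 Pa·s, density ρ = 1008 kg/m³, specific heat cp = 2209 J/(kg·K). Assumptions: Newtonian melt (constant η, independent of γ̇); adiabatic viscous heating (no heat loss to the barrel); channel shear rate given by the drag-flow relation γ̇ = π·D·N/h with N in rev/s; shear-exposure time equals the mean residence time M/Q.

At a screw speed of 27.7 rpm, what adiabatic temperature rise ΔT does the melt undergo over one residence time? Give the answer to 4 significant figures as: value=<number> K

Throughput in SI: Q_s = 105.6 kg/h ÷ 3600 s/h = 0.0293333 kg/s
t_res = M / Q_s = 11.56 / 0.0293333 = 394.091 s
Geometry in metres: D = 51.3 mm → 0.0513 m, h = 3.70 mm → 0.0037 m; screw speed N = 27.7 rpm = 0.461667 rev/s
γ̇ = π D N / h = (π)(0.0513)(0.461667) / 0.0037 = 20.1092 s⁻¹
ΔT = η·γ̇²·t_res / (ρ·cp) = 197 · (20.1092)² · 394.091 / (1008 · 2209) = 14.0992 K

value=14.10 K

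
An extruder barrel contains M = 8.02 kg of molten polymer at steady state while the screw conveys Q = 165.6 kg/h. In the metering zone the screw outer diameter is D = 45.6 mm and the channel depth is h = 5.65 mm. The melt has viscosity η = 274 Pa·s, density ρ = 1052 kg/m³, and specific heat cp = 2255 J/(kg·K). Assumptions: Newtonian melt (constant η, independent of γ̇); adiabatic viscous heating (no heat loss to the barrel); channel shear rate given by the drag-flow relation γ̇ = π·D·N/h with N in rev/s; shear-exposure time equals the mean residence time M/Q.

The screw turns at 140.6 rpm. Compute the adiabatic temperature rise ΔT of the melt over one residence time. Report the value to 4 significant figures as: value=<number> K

value=71.09 K

Convert throughput: Q = 165.6 kg/h = 165.6/3600 = 0.046 kg/s
t_res = M / Q_s = 8.02 / 0.046 = 174.348 s
Geometry in metres: D = 45.6 mm → 0.0456 m, h = 5.65 mm → 0.00565 m; screw speed N = 140.6 rpm = 2.34333 rev/s
γ̇ = π·D·N / h = π · 0.0456 · 2.34333 / 0.00565 = 59.4156 s⁻¹
ΔT = η·γ̇²·t_res / (ρ·cp) = 274 · (59.4156)² · 174.348 / (1052 · 2255) = 71.0895 K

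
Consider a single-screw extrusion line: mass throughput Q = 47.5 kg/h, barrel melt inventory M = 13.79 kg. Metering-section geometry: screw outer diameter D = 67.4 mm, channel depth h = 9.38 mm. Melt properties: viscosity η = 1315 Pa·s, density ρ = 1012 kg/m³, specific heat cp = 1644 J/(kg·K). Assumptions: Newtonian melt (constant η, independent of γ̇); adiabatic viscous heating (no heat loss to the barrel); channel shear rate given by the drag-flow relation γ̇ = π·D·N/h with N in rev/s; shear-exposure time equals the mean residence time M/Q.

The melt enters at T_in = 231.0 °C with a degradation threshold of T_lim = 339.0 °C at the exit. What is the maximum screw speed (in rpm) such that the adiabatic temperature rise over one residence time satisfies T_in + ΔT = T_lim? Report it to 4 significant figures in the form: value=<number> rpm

value=30.39 rpm

Throughput in SI: Q_s = 47.5 kg/h ÷ 3600 s/h = 0.0131944 kg/s
t_res = M / Q_s = 13.79 / 0.0131944 = 1045.14 s
Convert to metres: D = 0.0674 m, h = 0.00938 m
Allowable rise: ΔT_a = T_lim − T_in = 339.0 − 231.0 = 108 K
Invert ΔT = ηγ̇²t_res/(ρcp) for γ̇: γ̇_max² = ΔT_a ρ cp / (η t_res) = 108·1012·1644 / (1315·1045.14) = 130.74 s⁻²
Take the square root: γ̇_max = √(130.74) = 11.4341 s⁻¹
N_max = γ̇_max·h / (π·D) = 11.4341 · 0.00938 / (π · 0.0674) = 0.50652 rev/s = 30.3912 rpm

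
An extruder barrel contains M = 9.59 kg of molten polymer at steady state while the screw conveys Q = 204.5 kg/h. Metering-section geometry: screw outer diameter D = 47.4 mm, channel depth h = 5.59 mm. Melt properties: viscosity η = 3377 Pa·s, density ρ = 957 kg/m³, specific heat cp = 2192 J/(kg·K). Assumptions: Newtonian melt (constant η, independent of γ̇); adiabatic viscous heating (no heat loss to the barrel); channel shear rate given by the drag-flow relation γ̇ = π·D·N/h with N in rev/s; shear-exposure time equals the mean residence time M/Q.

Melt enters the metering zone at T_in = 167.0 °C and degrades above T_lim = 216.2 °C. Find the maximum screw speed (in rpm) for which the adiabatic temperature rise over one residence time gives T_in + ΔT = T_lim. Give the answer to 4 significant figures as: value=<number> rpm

Throughput in SI: Q_s = 204.5 kg/h ÷ 3600 s/h = 0.0568056 kg/s
t_res = M / Q_s = 9.59 / 0.0568056 = 168.822 s
D = 47.4 mm = 0.0474 m;  h = 5.59 mm = 0.00559 m
ΔT_a = T_lim − T_in = 216.2 °C − 167.0 °C = 49.2 K
γ̇_max² = ΔT_a·ρ·cp / (η·t_res) = [49.2 × 957 × 2192] / [3377 × 168.822] = 181.033 s⁻²
γ̇_max = √181.033 = 13.4549 s⁻¹
N_max = γ̇_max h / (πD) = 13.4549·0.00559/(π·0.0474) = 0.505083 rev/s → ×60 = 30.305 rpm

value=30.30 rpm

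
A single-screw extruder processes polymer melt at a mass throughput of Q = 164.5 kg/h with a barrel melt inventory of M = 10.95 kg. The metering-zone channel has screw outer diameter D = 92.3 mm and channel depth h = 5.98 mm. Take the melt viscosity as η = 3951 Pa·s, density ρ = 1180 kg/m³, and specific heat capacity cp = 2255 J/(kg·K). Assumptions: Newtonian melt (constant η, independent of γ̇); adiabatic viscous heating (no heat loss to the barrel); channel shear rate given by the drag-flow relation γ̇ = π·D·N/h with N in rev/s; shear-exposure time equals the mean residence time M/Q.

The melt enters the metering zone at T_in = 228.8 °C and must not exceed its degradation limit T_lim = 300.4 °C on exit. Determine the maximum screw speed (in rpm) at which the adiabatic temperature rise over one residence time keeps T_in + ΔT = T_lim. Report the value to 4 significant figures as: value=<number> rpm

Throughput in SI: Q_s = 164.5 kg/h ÷ 3600 s/h = 0.0456944 kg/s
t_res = M / Q_s = 10.95 ÷ 0.0456944 = 239.635 s
D = 92.3 mm = 0.0923 m;  h = 5.98 mm = 0.00598 m
Allowable rise: ΔT_a = T_lim − T_in = 300.4 − 228.8 = 71.6 K
Invert ΔT = ηγ̇²t_res/(ρcp) for γ̇: γ̇_max² = ΔT_a ρ cp / (η t_res) = 71.6·1180·2255 / (3951·239.635) = 201.226 s⁻²
Take the square root: γ̇_max = √(201.226) = 14.1854 s⁻¹
N_max = γ̇_max h / (πD) = 14.1854·0.00598/(π·0.0923) = 0.292544 rev/s → ×60 = 17.5527 rpm

value=17.55 rpm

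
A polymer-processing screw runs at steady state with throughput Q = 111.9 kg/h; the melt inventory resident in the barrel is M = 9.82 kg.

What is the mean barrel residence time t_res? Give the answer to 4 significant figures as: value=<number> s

value=315.9 s

Throughput in SI: Q_s = 111.9 kg/h ÷ 3600 s/h = 0.0310833 kg/s
t_res = M / Q_s = 9.82 ÷ 0.0310833 = 315.925 s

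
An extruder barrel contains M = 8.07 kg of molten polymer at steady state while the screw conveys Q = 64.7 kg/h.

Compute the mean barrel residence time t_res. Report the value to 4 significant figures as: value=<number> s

value=449.0 s

Throughput in SI: Q_s = 64.7 kg/h ÷ 3600 s/h = 0.0179722 kg/s
t_res = M / Q_s = 8.07 ÷ 0.0179722 = 449.026 s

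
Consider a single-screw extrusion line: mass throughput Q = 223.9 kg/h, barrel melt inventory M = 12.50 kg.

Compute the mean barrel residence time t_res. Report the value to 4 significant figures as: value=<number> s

Throughput in SI: Q_s = 223.9 kg/h ÷ 3600 s/h = 0.0621944 kg/s
Mean residence time: t_res = M/Q_s = 12.50 kg / 0.0621944 kg/s = 200.983 s

value=201.0 s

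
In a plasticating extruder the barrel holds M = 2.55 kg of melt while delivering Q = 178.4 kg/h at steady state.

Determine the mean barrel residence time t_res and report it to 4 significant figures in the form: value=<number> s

Q_s = Q / 3600 = 178.4 / 3600 = 0.0495556 kg/s
Mean residence time: t_res = M/Q_s = 2.55 kg / 0.0495556 kg/s = 51.4574 s

value=51.46 s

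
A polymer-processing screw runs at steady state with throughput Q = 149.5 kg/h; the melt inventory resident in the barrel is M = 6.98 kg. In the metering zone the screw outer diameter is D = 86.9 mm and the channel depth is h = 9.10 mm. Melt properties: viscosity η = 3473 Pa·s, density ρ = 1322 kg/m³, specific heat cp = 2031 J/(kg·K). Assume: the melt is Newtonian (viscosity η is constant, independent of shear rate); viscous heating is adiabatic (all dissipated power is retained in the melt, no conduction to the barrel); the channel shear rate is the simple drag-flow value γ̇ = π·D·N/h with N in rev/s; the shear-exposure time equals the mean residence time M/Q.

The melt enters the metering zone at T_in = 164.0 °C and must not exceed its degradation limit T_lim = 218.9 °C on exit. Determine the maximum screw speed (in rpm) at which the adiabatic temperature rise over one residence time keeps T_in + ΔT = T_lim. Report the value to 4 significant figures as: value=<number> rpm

Q_s = Q / 3600 = 149.5 / 3600 = 0.0415278 kg/s
t_res = M / Q_s = 6.98 / 0.0415278 = 168.08 s
Convert to metres: D = 0.0869 m, h = 0.0091 m
ΔT_a = T_lim − T_in = 218.9 °C − 164.0 °C = 54.9 K
γ̇_max² = ΔT_a·ρ·cp/(η·t_res) = 54.9·1322·2031/(3473·168.08) = 252.518 s⁻²
γ̇_max = sqrt(252.518) = 15.8908 s⁻¹
N_max = γ̇_max·h / (π·D) = 15.8908 · 0.0091 / (π · 0.0869) = 0.529685 rev/s = 31.7811 rpm

value=31.78 rpm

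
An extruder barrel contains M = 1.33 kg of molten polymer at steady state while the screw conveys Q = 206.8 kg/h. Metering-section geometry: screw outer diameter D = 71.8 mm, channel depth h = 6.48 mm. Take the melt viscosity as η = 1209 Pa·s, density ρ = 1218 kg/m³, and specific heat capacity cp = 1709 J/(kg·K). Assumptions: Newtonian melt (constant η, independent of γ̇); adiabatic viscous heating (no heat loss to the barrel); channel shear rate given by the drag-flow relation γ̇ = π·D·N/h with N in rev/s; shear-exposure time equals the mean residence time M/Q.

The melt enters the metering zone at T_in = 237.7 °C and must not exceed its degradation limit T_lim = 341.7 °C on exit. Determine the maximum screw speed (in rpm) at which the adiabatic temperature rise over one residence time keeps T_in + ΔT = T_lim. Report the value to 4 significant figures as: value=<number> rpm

Convert throughput: Q = 206.8 kg/h = 206.8/3600 = 0.0574444 kg/s
t_res = M / Q_s = 1.33 / 0.0574444 = 23.1528 s
D = 71.8 mm = 0.0718 m;  h = 6.48 mm = 0.00648 m
ΔT_a = T_lim − T_in = 341.7 − 237.7 = 104 K
γ̇_max² = ΔT_a·ρ·cp / (η·t_res) = [104 × 1218 × 1709] / [1209 × 23.1528] = 7733.8 s⁻²
γ̇_max = √7733.8 = 87.942 s⁻¹
N_max = γ̇_max·h / (π·D) = 87.942 · 0.00648 / (π · 0.0718) = 2.52637 rev/s = 151.582 rpm

value=151.6 rpm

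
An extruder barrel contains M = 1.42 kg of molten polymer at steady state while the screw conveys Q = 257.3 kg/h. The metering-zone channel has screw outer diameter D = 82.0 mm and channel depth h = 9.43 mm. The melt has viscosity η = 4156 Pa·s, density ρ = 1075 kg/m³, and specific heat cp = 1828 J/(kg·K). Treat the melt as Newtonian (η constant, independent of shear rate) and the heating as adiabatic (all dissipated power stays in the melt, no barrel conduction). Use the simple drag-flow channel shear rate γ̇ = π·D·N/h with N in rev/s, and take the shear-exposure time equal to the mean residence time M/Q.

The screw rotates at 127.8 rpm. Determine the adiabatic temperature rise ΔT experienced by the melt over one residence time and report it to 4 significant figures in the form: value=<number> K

Convert throughput: Q = 257.3 kg/h = 257.3/3600 = 0.0714722 kg/s
t_res = M / Q_s = 1.42 / 0.0714722 = 19.8679 s
Convert to SI: D = 0.082 m, h = 0.00943 m, N = 127.8/60 = 2.13 rev/s
γ̇ = π·D·N / h = π · 0.082 · 2.13 / 0.00943 = 58.1878 s⁻¹
ΔT = η·γ̇²·t_res / (ρ·cp) = 4156 · (58.1878)² · 19.8679 / (1075 · 1828) = 142.267 K

value=142.3 K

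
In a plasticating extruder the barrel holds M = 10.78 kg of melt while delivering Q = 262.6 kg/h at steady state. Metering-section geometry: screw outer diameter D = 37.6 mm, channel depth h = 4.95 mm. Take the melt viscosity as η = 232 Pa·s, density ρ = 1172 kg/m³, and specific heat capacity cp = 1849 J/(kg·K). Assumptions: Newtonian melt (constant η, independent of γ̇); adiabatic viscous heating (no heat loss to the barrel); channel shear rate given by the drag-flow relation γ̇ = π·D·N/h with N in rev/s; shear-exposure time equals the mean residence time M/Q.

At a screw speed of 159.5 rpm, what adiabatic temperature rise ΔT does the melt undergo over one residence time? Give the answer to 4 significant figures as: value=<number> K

Throughput in SI: Q_s = 262.6 kg/h ÷ 3600 s/h = 0.0729444 kg/s
t_res = M / Q_s = 10.78 ÷ 0.0729444 = 147.784 s
D = 37.6 mm = 0.0376 m;  h = 4.95 mm = 0.00495 m;  N = 159.5 rpm / 60 = 2.65833 rev/s
Shear rate: γ̇ = πDN/h = π·0.0376·2.65833/0.00495 = 63.4369 s⁻¹
ΔT = η·γ̇²·t_res / (ρ·cp) = 232 · (63.4369)² · 147.784 / (1172 · 1849) = 63.6699 K

value=63.67 K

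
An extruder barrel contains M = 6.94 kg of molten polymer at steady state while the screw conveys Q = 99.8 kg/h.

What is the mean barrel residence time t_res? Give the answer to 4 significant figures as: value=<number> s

Throughput in SI: Q_s = 99.8 kg/h ÷ 3600 s/h = 0.0277222 kg/s
Mean residence time: t_res = M/Q_s = 6.94 kg / 0.0277222 kg/s = 250.341 s

value=250.3 s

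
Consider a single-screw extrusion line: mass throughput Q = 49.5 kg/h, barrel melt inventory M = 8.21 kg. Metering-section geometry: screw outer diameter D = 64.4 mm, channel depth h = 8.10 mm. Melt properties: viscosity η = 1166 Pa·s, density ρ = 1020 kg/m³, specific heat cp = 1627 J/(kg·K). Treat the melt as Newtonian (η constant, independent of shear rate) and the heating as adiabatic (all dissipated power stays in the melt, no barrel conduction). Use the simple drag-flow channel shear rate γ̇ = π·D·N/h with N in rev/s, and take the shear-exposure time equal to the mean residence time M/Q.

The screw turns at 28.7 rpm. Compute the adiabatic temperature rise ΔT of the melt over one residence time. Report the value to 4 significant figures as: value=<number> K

Convert throughput: Q = 49.5 kg/h = 49.5/3600 = 0.01375 kg/s
t_res = M / Q_s = 8.21 / 0.01375 = 597.091 s
Convert to SI: D = 0.0644 m, h = 0.0081 m, N = 28.7/60 = 0.478333 rev/s
Shear rate: γ̇ = πDN/h = π·0.0644·0.478333/0.0081 = 11.9476 s⁻¹
ΔT = η·γ̇²·t_res / (ρ·cp) = 1166 · (11.9476)² · 597.091 / (1020 · 1627) = 59.8844 K

value=59.88 K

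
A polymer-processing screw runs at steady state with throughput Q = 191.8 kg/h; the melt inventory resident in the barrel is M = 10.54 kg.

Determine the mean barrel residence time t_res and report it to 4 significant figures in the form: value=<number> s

Convert throughput: Q = 191.8 kg/h = 191.8/3600 = 0.0532778 kg/s
Mean residence time: t_res = M/Q_s = 10.54 kg / 0.0532778 kg/s = 197.831 s

value=197.8 s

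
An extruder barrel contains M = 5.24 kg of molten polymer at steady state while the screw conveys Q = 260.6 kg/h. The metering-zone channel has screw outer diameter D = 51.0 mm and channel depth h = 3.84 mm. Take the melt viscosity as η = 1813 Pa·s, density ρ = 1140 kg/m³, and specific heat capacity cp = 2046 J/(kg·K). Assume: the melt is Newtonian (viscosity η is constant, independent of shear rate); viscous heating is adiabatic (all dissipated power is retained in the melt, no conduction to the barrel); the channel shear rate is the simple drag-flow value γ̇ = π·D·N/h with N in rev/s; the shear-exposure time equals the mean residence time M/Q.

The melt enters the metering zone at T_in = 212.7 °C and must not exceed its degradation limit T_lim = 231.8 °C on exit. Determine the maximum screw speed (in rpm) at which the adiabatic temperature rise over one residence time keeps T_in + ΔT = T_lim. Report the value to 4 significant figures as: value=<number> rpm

value=26.49 rpm

Throughput in SI: Q_s = 260.6 kg/h ÷ 3600 s/h = 0.0723889 kg/s
t_res = M / Q_s = 5.24 ÷ 0.0723889 = 72.3868 s
Geometry in SI: D = 51.0 mm → 0.051 m, h = 3.84 mm → 0.00384 m
Allowable rise: ΔT_a = T_lim − T_in = 231.8 − 212.7 = 19.1 K
γ̇_max² = ΔT_a·ρ·cp / (η·t_res) = [19.1 × 1140 × 2046] / [1813 × 72.3868] = 339.458 s⁻²
γ̇_max = √339.458 = 18.4244 s⁻¹
Solve γ̇ = πDN/h for N: N_max = γ̇_max·h/(π·D) = 18.4244 × 0.00384 / (π × 0.051) = 0.441575 rev/s = 26.4945 rpm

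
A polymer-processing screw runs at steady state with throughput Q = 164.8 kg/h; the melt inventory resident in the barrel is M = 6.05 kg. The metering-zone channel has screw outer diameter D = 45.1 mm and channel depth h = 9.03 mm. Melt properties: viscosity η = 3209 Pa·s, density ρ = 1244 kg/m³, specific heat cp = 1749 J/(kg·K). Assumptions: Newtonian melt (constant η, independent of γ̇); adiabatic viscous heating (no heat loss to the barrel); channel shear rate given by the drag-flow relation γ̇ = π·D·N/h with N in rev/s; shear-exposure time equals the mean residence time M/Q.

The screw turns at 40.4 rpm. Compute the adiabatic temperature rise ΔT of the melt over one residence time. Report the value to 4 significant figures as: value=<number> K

Q_s = Q / 3600 = 164.8 / 3600 = 0.0457778 kg/s
t_res = M / Q_s = 6.05 / 0.0457778 = 132.16 s
Convert to SI: D = 0.0451 m, h = 0.00903 m, N = 40.4/60 = 0.673333 rev/s
γ̇ = π D N / h = (π)(0.0451)(0.673333) / 0.00903 = 10.565 s⁻¹
Adiabatic rise: ΔT = η γ̇² t_res / (ρ cp) = 3209·(10.565)²·132.16 / (1244·1749) = 21.7569 K

value=21.76 K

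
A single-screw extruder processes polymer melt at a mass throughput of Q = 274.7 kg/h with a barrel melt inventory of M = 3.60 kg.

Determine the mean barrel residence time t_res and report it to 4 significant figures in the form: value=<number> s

Throughput in SI: Q_s = 274.7 kg/h ÷ 3600 s/h = 0.0763056 kg/s
t_res = M / Q_s = 3.60 / 0.0763056 = 47.1787 s

value=47.18 s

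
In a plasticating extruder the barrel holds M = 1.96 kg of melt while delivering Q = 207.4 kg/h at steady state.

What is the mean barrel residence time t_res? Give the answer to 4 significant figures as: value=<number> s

Q_s = Q / 3600 = 207.4 / 3600 = 0.0576111 kg/s
t_res = M / Q_s = 1.96 ÷ 0.0576111 = 34.0212 s

value=34.02 s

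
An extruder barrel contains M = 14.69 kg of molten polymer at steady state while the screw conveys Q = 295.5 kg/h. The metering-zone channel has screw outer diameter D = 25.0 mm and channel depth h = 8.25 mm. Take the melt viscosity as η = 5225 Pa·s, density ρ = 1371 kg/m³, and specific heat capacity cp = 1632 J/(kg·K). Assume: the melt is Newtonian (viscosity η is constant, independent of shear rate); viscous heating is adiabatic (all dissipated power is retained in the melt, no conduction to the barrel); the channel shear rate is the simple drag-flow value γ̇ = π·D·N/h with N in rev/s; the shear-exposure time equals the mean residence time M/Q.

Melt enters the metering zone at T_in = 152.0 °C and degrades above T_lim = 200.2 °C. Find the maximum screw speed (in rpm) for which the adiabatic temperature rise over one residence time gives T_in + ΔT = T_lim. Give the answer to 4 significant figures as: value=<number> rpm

Convert throughput: Q = 295.5 kg/h = 295.5/3600 = 0.0820833 kg/s
t_res = M / Q_s = 14.69 / 0.0820833 = 178.964 s
D = 25.0 mm = 0.025 m;  h = 8.25 mm = 0.00825 m
Allowable rise: ΔT_a = T_lim − T_in = 200.2 − 152.0 = 48.2 K
γ̇_max² = ΔT_a·ρ·cp / (η·t_res) = [48.2 × 1371 × 1632] / [5225 × 178.964] = 115.332 s⁻²
γ̇_max = √115.332 = 10.7393 s⁻¹
Solve γ̇ = πDN/h for N: N_max = γ̇_max·h/(π·D) = 10.7393 × 0.00825 / (π × 0.025) = 1.12808 rev/s = 67.6848 rpm

value=67.68 rpm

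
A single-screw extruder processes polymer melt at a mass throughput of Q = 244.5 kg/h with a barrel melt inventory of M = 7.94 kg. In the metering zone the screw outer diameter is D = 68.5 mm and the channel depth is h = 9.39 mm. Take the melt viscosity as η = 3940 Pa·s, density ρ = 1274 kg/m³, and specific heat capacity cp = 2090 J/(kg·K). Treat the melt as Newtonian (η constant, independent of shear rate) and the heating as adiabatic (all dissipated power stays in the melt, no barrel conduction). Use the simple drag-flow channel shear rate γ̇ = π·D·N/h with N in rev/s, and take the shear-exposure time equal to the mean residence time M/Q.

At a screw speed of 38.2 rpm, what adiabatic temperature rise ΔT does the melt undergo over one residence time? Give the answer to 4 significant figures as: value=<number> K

Convert throughput: Q = 244.5 kg/h = 244.5/3600 = 0.0679167 kg/s
t_res = M / Q_s = 7.94 / 0.0679167 = 116.908 s
Geometry in metres: D = 68.5 mm → 0.0685 m, h = 9.39 mm → 0.00939 m; screw speed N = 38.2 rpm = 0.636667 rev/s
Shear rate: γ̇ = πDN/h = π·0.0685·0.636667/0.00939 = 14.5911 s⁻¹
ΔT = η·γ̇²·t_res / (ρ·cp) = 3940 · (14.5911)² · 116.908 / (1274 · 2090) = 36.8297 K

value=36.83 K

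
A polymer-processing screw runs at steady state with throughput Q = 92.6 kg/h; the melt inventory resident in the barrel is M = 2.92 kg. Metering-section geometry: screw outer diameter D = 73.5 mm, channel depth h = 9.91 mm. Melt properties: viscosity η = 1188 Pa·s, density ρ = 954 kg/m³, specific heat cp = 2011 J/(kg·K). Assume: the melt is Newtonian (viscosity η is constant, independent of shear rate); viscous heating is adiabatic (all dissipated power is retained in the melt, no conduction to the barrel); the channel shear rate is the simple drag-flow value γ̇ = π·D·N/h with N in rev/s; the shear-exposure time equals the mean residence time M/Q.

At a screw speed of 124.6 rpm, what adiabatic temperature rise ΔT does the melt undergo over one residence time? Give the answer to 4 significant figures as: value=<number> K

value=164.6 K

Q_s = Q / 3600 = 92.6 / 3600 = 0.0257222 kg/s
t_res = M / Q_s = 2.92 / 0.0257222 = 113.521 s
Convert to SI: D = 0.0735 m, h = 0.00991 m, N = 124.6/60 = 2.07667 rev/s
γ̇ = π·D·N / h = π · 0.0735 · 2.07667 / 0.00991 = 48.3872 s⁻¹
ΔT = η·γ̇²·t_res / (ρ·cp) = 1188 · (48.3872)² · 113.521 / (954 · 2011) = 164.585 K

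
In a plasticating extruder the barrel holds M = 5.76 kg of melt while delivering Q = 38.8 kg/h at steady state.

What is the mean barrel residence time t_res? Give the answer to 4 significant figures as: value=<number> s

Q_s = Q / 3600 = 38.8 / 3600 = 0.0107778 kg/s
t_res = M / Q_s = 5.76 ÷ 0.0107778 = 534.433 s

value=534.4 s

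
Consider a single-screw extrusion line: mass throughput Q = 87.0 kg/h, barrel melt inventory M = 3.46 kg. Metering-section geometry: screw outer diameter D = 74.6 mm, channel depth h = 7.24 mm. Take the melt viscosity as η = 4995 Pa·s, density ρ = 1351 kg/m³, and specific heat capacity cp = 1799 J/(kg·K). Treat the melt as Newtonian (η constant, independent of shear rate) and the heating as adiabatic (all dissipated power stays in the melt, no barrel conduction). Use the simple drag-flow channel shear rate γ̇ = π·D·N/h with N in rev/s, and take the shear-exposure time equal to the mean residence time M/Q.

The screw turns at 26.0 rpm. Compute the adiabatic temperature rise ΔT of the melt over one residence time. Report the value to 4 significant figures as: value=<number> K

Convert throughput: Q = 87.0 kg/h = 87.0/3600 = 0.0241667 kg/s
t_res = M / Q_s = 3.46 ÷ 0.0241667 = 143.172 s
D = 74.6 mm = 0.0746 m;  h = 7.24 mm = 0.00724 m;  N = 26.0 rpm / 60 = 0.433333 rev/s
γ̇ = π D N / h = (π)(0.0746)(0.433333) / 0.00724 = 14.0272 s⁻¹
Adiabatic rise: ΔT = η γ̇² t_res / (ρ cp) = 4995·(14.0272)²·143.172 / (1351·1799) = 57.8966 K

value=57.90 K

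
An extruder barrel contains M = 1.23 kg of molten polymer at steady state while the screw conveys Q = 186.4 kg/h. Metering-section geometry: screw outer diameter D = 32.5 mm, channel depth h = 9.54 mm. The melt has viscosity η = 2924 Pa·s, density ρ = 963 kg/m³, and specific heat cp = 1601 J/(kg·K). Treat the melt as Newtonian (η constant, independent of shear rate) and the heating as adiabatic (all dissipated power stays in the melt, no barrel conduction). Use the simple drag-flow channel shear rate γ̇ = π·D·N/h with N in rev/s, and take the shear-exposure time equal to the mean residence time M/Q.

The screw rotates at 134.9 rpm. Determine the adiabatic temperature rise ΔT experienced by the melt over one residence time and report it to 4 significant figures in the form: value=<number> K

Q_s = Q / 3600 = 186.4 / 3600 = 0.0517778 kg/s
Mean residence time: t_res = M/Q_s = 1.23 kg / 0.0517778 kg/s = 23.7554 s
Geometry in metres: D = 32.5 mm → 0.0325 m, h = 9.54 mm → 0.00954 m; screw speed N = 134.9 rpm = 2.24833 rev/s
Shear rate: γ̇ = πDN/h = π·0.0325·2.24833/0.00954 = 24.0628 s⁻¹
Adiabatic rise: ΔT = η γ̇² t_res / (ρ cp) = 2924·(24.0628)²·23.7554 / (963·1601) = 26.0863 K

value=26.09 K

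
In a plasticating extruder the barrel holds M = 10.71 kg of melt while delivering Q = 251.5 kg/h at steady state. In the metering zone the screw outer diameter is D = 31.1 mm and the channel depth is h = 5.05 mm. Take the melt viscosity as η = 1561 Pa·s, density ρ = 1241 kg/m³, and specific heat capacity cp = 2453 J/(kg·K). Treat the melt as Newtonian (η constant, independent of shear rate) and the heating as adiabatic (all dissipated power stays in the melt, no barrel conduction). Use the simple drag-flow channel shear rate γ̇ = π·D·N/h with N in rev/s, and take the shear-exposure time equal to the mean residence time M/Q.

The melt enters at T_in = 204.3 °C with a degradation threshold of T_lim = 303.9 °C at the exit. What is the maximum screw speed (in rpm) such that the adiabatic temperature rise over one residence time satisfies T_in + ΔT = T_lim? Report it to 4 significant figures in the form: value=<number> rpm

Convert throughput: Q = 251.5 kg/h = 251.5/3600 = 0.0698611 kg/s
t_res = M / Q_s = 10.71 ÷ 0.0698611 = 153.304 s
D = 31.1 mm = 0.0311 m;  h = 5.05 mm = 0.00505 m
Allowable rise: ΔT_a = T_lim − T_in = 303.9 − 204.3 = 99.6 K
γ̇_max² = ΔT_a·ρ·cp / (η·t_res) = [99.6 × 1241 × 2453] / [1561 × 153.304] = 1266.99 s⁻²
γ̇_max = sqrt(1266.99) = 35.5947 s⁻¹
Solve γ̇ = πDN/h for N: N_max = γ̇_max·h/(π·D) = 35.5947 × 0.00505 / (π × 0.0311) = 1.83978 rev/s = 110.387 rpm

value=110.4 rpm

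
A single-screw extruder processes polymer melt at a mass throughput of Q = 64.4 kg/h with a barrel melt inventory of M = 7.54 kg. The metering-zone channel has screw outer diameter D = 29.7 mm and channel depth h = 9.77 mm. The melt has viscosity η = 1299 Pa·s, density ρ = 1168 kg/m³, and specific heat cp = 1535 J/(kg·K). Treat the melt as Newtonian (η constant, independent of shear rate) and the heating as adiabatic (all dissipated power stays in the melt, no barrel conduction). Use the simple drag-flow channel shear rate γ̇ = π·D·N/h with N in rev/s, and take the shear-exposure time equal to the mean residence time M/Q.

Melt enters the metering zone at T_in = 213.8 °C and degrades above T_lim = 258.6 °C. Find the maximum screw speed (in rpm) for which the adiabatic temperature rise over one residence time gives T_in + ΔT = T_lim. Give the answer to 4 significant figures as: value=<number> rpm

value=76.09 rpm

Convert throughput: Q = 64.4 kg/h = 64.4/3600 = 0.0178889 kg/s
t_res = M / Q_s = 7.54 / 0.0178889 = 421.491 s
Convert to metres: D = 0.0297 m, h = 0.00977 m
ΔT_a = T_lim − T_in = 258.6 − 213.8 = 44.8 K
γ̇_max² = ΔT_a·ρ·cp / (η·t_res) = [44.8 × 1168 × 1535] / [1299 × 421.491] = 146.701 s⁻²
γ̇_max = sqrt(146.701) = 12.112 s⁻¹
Solve γ̇ = πDN/h for N: N_max = γ̇_max·h/(π·D) = 12.112 × 0.00977 / (π × 0.0297) = 1.26825 rev/s = 76.0949 rpm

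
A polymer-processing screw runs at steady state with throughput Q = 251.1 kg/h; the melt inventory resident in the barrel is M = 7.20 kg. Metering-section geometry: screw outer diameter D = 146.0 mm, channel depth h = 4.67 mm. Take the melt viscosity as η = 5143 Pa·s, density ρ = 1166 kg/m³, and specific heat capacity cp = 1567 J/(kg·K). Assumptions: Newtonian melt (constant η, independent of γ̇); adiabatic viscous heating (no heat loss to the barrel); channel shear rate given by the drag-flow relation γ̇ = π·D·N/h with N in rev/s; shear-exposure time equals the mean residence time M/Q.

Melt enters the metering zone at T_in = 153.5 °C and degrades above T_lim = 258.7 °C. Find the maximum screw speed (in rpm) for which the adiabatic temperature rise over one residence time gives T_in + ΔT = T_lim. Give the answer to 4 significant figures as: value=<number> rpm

value=11.62 rpm

Q_s = Q / 3600 = 251.1 / 3600 = 0.06975 kg/s
Mean residence time: t_res = M/Q_s = 7.20 kg / 0.06975 kg/s = 103.226 s
Geometry in SI: D = 146.0 mm → 0.146 m, h = 4.67 mm → 0.00467 m
Allowable rise: ΔT_a = T_lim − T_in = 258.7 − 153.5 = 105.2 K
γ̇_max² = ΔT_a·ρ·cp / (η·t_res) = [105.2 × 1166 × 1567] / [5143 × 103.226] = 362.058 s⁻²
γ̇_max = sqrt(362.058) = 19.0278 s⁻¹
N_max = γ̇_max h / (πD) = 19.0278·0.00467/(π·0.146) = 0.193733 rev/s → ×60 = 11.624 rpm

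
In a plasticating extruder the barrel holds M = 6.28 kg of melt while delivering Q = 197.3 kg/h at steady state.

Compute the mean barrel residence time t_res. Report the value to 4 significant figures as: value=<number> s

value=114.6 s

Throughput in SI: Q_s = 197.3 kg/h ÷ 3600 s/h = 0.0548056 kg/s
t_res = M / Q_s = 6.28 / 0.0548056 = 114.587 s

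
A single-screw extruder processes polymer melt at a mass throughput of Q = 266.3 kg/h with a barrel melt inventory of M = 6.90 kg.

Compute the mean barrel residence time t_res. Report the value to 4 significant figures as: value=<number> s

Convert throughput: Q = 266.3 kg/h = 266.3/3600 = 0.0739722 kg/s
t_res = M / Q_s = 6.90 / 0.0739722 = 93.2783 s

value=93.28 s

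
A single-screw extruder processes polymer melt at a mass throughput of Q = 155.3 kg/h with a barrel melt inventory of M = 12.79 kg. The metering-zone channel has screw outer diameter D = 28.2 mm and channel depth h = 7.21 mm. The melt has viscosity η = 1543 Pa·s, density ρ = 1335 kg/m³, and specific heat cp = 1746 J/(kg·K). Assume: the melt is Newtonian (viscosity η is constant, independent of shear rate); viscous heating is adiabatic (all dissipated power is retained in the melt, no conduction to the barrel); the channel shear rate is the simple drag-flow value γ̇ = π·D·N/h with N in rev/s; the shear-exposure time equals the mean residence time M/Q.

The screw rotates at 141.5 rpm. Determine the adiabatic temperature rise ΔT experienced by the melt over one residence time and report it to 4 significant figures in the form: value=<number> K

Convert throughput: Q = 155.3 kg/h = 155.3/3600 = 0.0431389 kg/s
t_res = M / Q_s = 12.79 / 0.0431389 = 296.484 s
Convert to SI: D = 0.0282 m, h = 0.00721 m, N = 141.5/60 = 2.35833 rev/s
γ̇ = π D N / h = (π)(0.0282)(2.35833) / 0.00721 = 28.978 s⁻¹
ΔT = η·γ̇²·t_res / (ρ·cp) = 1543 · (28.978)² · 296.484 / (1335 · 1746) = 164.809 K

value=164.8 K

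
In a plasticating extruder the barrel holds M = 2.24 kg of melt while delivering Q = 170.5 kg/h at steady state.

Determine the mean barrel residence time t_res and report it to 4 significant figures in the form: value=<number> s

value=47.30 s

Throughput in SI: Q_s = 170.5 kg/h ÷ 3600 s/h = 0.0473611 kg/s
t_res = M / Q_s = 2.24 ÷ 0.0473611 = 47.2962 s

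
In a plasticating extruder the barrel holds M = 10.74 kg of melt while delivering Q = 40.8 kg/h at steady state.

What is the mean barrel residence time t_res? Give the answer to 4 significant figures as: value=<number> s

value=947.6 s

Throughput in SI: Q_s = 40.8 kg/h ÷ 3600 s/h = 0.0113333 kg/s
t_res = M / Q_s = 10.74 / 0.0113333 = 947.647 s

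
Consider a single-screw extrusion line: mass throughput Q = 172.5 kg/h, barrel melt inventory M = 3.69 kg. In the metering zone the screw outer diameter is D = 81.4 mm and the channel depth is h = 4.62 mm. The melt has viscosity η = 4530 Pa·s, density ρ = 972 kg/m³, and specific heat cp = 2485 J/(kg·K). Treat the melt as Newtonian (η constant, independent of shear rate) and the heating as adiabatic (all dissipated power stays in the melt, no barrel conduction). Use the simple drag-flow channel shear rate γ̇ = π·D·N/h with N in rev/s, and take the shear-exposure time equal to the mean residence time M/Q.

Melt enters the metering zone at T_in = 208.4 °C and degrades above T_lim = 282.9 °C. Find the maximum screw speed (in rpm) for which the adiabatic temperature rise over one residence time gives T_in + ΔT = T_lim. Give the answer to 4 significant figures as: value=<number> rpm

Q_s = Q / 3600 = 172.5 / 3600 = 0.0479167 kg/s
t_res = M / Q_s = 3.69 / 0.0479167 = 77.0087 s
Convert to metres: D = 0.0814 m, h = 0.00462 m
ΔT_a = T_lim − T_in = 282.9 °C − 208.4 °C = 74.5 K
γ̇_max² = ΔT_a·ρ·cp / (η·t_res) = [74.5 × 972 × 2485] / [4530 × 77.0087] = 515.835 s⁻²
Take the square root: γ̇_max = √(515.835) = 22.712 s⁻¹
Solve γ̇ = πDN/h for N: N_max = γ̇_max·h/(π·D) = 22.712 × 0.00462 / (π × 0.0814) = 0.41032 rev/s = 24.6192 rpm

value=24.62 rpm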